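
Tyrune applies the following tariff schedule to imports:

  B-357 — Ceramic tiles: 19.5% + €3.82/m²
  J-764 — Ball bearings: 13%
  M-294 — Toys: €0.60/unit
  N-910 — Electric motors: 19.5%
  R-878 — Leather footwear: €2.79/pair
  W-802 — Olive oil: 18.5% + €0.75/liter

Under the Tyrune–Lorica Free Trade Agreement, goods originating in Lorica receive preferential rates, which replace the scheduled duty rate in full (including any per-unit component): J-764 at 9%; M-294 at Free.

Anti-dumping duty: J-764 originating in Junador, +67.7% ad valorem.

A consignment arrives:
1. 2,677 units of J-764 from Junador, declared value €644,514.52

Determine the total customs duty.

Line 1 (J-764, Junador, 2,677 units, €644,514.52):
Base rate for J-764 is 13%.
J-764 has an FTA preferential rate, but origin Junador is not Lorica; base rate stands.
Additional duty on J-764 from Junador: +67.7%. Applied ad valorem rate: 13% + 67.7% = 80.7%.
Duty = €644,514.52 × 80.7% = €520,123.22.

€520,123.22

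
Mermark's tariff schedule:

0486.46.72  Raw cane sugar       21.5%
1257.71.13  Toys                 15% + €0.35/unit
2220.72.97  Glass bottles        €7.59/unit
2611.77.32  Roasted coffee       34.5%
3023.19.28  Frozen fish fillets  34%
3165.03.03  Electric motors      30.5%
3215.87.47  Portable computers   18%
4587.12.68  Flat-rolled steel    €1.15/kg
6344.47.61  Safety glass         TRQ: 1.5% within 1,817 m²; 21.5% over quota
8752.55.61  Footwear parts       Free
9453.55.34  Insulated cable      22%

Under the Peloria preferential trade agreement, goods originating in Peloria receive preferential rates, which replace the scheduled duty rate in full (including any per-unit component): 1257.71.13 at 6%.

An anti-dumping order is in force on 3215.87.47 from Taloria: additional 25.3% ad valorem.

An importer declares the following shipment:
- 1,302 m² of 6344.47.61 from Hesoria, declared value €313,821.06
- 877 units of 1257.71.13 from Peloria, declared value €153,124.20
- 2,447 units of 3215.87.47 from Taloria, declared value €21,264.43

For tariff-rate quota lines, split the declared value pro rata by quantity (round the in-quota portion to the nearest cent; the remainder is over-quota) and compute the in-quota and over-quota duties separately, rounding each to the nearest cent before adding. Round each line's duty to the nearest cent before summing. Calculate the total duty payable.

€23,102.27

Line 1 (6344.47.61, Hesoria, 1,302 m², €313,821.06):
Code 6344.47.61 is under a tariff-rate quota (threshold 1,817 m²). Quantity 1,302 m² is within the quota, so the in-quota rate 1.5% applies to the full value.
Duty = €313,821.06 × 1.5% = €4,707.32.
Line 2 (1257.71.13, Peloria, 877 units, €153,124.20):
Base rate for 1257.71.13 is 15% + €0.35/unit.
Origin Peloria qualifies under the Mermark–Peloria agreement and 1257.71.13 is covered: preferential rate 6% applies instead.
Duty = €153,124.20 × 6% = €9,187.45.
Line 3 (3215.87.47, Taloria, 2,447 units, €21,264.43):
Base rate for 3215.87.47 is 18%.
Additional duty on 3215.87.47 from Taloria: +25.3%. Applied ad valorem rate: 18% + 25.3% = 43.3%.
Duty = €21,264.43 × 43.3% = €9,207.50.
Total = €4,707.32 + €9,187.45 + €9,207.50 = €23,102.27.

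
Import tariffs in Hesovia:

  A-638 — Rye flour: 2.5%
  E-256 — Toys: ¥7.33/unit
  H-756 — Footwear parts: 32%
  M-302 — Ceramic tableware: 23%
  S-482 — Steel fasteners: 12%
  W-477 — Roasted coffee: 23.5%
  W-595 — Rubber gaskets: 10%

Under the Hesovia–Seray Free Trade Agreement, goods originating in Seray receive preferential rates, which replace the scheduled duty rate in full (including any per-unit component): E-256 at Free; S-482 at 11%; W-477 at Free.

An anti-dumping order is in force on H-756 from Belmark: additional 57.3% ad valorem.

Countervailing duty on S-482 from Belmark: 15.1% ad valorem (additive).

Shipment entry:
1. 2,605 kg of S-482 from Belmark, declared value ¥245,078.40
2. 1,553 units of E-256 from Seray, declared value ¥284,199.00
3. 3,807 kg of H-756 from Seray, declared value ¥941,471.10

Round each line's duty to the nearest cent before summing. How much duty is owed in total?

¥367,687.00

Line 1 (S-482, Belmark, 2,605 kg, ¥245,078.40):
Base rate for S-482 is 12%.
S-482 has an FTA preferential rate, but origin Belmark is not Seray; base rate stands.
Additional duty on S-482 from Belmark: +15.1%. Applied ad valorem rate: 12% + 15.1% = 27.1%.
Duty = ¥245,078.40 × 27.1% = ¥66,416.25.
Line 2 (E-256, Seray, 1,553 units, ¥284,199.00):
Base rate for E-256 is ¥7.33/unit.
Origin Seray qualifies under the Hesovia–Seray agreement and E-256 is covered: preferential rate Free applies instead.
Duty = ¥284,199.00 × 0% = ¥0.00.
Line 3 (H-756, Seray, 3,807 kg, ¥941,471.10):
Base rate for H-756 is 32%.
Origin Seray is the FTA partner but H-756 is not on the preference list; base rate stands.
The additional-duty order on H-756 targets Belmark, not Seray; it does not apply.
Duty = ¥941,471.10 × 32% = ¥301,270.75.
Total = ¥66,416.25 + ¥0.00 + ¥301,270.75 = ¥367,687.00.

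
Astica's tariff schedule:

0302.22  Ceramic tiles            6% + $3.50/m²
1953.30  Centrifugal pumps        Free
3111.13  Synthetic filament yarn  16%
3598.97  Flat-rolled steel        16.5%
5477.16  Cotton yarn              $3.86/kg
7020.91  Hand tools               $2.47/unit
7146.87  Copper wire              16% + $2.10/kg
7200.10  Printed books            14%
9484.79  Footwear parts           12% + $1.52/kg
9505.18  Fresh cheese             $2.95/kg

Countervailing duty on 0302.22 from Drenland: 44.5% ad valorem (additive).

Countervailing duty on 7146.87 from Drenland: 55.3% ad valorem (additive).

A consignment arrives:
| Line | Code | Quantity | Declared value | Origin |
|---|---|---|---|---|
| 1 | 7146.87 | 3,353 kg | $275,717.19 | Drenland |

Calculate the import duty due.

$203,627.66

Line 1 (7146.87, Drenland, 3,353 kg, $275,717.19):
Base rate for 7146.87 is 16% + $2.10/kg.
Additional duty on 7146.87 from Drenland: +55.3%. Applied ad valorem rate: 16% + 55.3% = 71.3%.
Duty = $275,717.19 × 71.3% + 3,353 × $2.10 = $203,627.66.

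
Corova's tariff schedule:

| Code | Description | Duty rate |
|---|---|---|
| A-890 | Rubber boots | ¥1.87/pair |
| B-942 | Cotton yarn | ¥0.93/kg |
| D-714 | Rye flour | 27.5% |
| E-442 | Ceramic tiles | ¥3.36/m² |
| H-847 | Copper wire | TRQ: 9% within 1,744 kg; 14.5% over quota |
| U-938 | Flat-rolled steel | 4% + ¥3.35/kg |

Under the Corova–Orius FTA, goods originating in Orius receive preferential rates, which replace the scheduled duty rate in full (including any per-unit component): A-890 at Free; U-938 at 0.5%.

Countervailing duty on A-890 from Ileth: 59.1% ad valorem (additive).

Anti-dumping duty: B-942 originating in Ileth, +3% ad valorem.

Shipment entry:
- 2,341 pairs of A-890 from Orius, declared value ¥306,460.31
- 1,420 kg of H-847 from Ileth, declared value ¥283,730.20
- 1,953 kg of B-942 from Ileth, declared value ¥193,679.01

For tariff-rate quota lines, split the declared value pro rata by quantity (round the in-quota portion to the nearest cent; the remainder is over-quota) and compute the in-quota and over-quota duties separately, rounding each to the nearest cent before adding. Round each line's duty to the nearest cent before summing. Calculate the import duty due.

Line 1 (A-890, Orius, 2,341 pairs, ¥306,460.31):
Base rate for A-890 is ¥1.87/pair.
Origin Orius qualifies under the Corova–Orius agreement and A-890 is covered: preferential rate Free applies instead.
The additional-duty order on A-890 targets Ileth, not Orius; it does not apply.
Duty = ¥306,460.31 × 0% = ¥0.00.
Line 2 (H-847, Ileth, 1,420 kg, ¥283,730.20):
Code H-847 is under a tariff-rate quota (threshold 1,744 kg). Quantity 1,420 kg is within the quota, so the in-quota rate 9% applies to the full value.
Duty = ¥283,730.20 × 9% = ¥25,535.72.
Line 3 (B-942, Ileth, 1,953 kg, ¥193,679.01):
Base rate for B-942 is ¥0.93/kg.
Additional duty on B-942 from Ileth: +3% ad valorem. Applied ad valorem rate = 3%.
Duty = ¥193,679.01 × 3% + 1,953 × ¥0.93 = ¥7,626.66.
Total = ¥0.00 + ¥25,535.72 + ¥7,626.66 = ¥33,162.38.

¥33,162.38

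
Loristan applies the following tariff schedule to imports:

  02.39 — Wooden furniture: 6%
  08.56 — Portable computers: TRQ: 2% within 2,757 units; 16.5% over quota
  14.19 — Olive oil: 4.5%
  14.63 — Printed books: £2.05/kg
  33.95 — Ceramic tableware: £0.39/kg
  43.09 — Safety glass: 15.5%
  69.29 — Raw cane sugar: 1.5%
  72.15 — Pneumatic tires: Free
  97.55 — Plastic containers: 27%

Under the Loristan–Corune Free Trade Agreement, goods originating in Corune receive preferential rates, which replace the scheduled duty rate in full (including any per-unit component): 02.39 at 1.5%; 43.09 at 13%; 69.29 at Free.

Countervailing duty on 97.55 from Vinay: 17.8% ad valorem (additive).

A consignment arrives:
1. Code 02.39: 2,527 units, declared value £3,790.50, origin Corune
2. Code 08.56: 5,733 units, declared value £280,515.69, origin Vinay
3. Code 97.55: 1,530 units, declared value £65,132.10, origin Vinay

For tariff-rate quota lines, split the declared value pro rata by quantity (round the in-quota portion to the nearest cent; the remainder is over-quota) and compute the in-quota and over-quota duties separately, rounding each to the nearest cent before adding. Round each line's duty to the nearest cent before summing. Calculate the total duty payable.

Line 1 (02.39, Corune, 2,527 units, £3,790.50):
Base rate for 02.39 is 6%.
Origin Corune qualifies under the Loristan–Corune agreement and 02.39 is covered: preferential rate 1.5% applies instead.
Duty = £3,790.50 × 1.5% = £56.86.
Line 2 (08.56, Vinay, 5,733 units, £280,515.69):
Code 08.56 is under a tariff-rate quota (threshold 2,757 units). In-quota: 2,757 units at 2%; over-quota: 2,976 units at 16.5%.
Pro-rata value split: in-quota = £280,515.69 × 2,757/5,733 = £134,900.01; over-quota = £280,515.69 − £134,900.01 = £145,615.68.
In-quota duty = £134,900.01 × 2% = £2,698.00. Over-quota duty = £145,615.68 × 16.5% = £24,026.59.
Line duty = £2,698.00 + £24,026.59 = £26,724.59.
Line 3 (97.55, Vinay, 1,530 units, £65,132.10):
Base rate for 97.55 is 27%.
Additional duty on 97.55 from Vinay: +17.8%. Applied ad valorem rate: 27% + 17.8% = 44.8%.
Duty = £65,132.10 × 44.8% = £29,179.18.
Total = £56.86 + £26,724.59 + £29,179.18 = £55,960.63.

£55,960.63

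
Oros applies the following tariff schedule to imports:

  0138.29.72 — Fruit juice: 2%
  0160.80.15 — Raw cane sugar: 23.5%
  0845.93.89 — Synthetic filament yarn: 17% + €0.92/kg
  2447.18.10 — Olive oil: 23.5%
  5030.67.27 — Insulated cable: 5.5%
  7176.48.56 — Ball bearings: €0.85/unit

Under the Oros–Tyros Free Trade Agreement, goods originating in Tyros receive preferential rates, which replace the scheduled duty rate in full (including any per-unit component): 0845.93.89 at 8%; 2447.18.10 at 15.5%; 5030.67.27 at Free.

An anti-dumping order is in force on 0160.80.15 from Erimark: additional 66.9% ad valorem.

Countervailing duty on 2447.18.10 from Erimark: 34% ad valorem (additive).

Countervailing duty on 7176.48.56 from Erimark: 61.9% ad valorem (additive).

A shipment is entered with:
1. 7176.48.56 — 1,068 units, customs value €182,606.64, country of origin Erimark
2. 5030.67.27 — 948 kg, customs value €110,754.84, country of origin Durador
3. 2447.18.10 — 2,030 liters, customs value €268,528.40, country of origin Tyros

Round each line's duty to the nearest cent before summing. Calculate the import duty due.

€161,654.73

Line 1 (7176.48.56, Erimark, 1,068 units, €182,606.64):
Base rate for 7176.48.56 is €0.85/unit.
Additional duty on 7176.48.56 from Erimark: +61.9% ad valorem. Applied ad valorem rate = 61.9%.
Duty = €182,606.64 × 61.9% + 1,068 × €0.85 = €113,941.31.
Line 2 (5030.67.27, Durador, 948 kg, €110,754.84):
Base rate for 5030.67.27 is 5.5%.
5030.67.27 has an FTA preferential rate, but origin Durador is not Tyros; base rate stands.
Duty = €110,754.84 × 5.5% = €6,091.52.
Line 3 (2447.18.10, Tyros, 2,030 liters, €268,528.40):
Base rate for 2447.18.10 is 23.5%.
Origin Tyros qualifies under the Oros–Tyros agreement and 2447.18.10 is covered: preferential rate 15.5% applies instead.
The additional-duty order on 2447.18.10 targets Erimark, not Tyros; it does not apply.
Duty = €268,528.40 × 15.5% = €41,621.90.
Total = €113,941.31 + €6,091.52 + €41,621.90 = €161,654.73.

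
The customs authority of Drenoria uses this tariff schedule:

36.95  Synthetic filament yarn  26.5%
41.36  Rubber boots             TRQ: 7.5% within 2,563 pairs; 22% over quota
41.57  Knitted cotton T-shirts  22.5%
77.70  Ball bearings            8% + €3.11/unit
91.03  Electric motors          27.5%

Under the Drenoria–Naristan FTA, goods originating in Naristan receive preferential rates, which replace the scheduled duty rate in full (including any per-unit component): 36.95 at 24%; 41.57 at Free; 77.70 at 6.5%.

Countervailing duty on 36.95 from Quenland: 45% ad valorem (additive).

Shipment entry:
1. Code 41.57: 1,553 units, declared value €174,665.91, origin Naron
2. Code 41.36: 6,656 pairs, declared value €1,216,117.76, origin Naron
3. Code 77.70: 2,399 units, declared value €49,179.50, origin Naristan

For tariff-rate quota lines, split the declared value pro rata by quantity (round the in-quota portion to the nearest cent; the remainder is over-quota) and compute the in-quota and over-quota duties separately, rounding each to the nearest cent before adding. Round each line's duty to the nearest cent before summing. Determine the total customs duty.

Line 1 (41.57, Naron, 1,553 units, €174,665.91):
Base rate for 41.57 is 22.5%.
41.57 has an FTA preferential rate, but origin Naron is not Naristan; base rate stands.
Duty = €174,665.91 × 22.5% = €39,299.83.
Line 2 (41.36, Naron, 6,656 pairs, €1,216,117.76):
Code 41.36 is under a tariff-rate quota (threshold 2,563 pairs). In-quota: 2,563 pairs at 7.5%; over-quota: 4,093 pairs at 22%.
Pro-rata value split: in-quota = €1,216,117.76 × 2,563/6,656 = €468,285.73; over-quota = €1,216,117.76 − €468,285.73 = €747,832.03.
In-quota duty = €468,285.73 × 7.5% = €35,121.43. Over-quota duty = €747,832.03 × 22% = €164,523.05.
Line duty = €35,121.43 + €164,523.05 = €199,644.48.
Line 3 (77.70, Naristan, 2,399 units, €49,179.50):
Base rate for 77.70 is 8% + €3.11/unit.
Origin Naristan qualifies under the Drenoria–Naristan agreement and 77.70 is covered: preferential rate 6.5% applies instead.
Duty = €49,179.50 × 6.5% = €3,196.67.
Total = €39,299.83 + €199,644.48 + €3,196.67 = €242,140.98.

€242,140.98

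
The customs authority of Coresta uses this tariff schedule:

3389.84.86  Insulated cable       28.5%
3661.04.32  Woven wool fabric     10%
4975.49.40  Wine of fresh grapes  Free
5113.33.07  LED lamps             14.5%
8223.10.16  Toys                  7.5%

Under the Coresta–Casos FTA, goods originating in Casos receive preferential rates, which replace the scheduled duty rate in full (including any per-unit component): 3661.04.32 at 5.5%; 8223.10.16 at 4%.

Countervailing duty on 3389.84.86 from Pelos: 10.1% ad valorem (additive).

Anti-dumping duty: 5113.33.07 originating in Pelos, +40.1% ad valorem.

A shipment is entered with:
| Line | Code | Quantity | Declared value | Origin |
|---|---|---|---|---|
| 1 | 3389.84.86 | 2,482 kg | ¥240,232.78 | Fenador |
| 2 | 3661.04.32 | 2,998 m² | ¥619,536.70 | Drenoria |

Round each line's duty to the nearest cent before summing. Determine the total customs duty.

¥130,420.01

Line 1 (3389.84.86, Fenador, 2,482 kg, ¥240,232.78):
Base rate for 3389.84.86 is 28.5%.
The additional-duty order on 3389.84.86 targets Pelos, not Fenador; it does not apply.
Duty = ¥240,232.78 × 28.5% = ¥68,466.34.
Line 2 (3661.04.32, Drenoria, 2,998 m², ¥619,536.70):
Base rate for 3661.04.32 is 10%.
3661.04.32 has an FTA preferential rate, but origin Drenoria is not Casos; base rate stands.
Duty = ¥619,536.70 × 10% = ¥61,953.67.
Total = ¥68,466.34 + ¥61,953.67 = ¥130,420.01.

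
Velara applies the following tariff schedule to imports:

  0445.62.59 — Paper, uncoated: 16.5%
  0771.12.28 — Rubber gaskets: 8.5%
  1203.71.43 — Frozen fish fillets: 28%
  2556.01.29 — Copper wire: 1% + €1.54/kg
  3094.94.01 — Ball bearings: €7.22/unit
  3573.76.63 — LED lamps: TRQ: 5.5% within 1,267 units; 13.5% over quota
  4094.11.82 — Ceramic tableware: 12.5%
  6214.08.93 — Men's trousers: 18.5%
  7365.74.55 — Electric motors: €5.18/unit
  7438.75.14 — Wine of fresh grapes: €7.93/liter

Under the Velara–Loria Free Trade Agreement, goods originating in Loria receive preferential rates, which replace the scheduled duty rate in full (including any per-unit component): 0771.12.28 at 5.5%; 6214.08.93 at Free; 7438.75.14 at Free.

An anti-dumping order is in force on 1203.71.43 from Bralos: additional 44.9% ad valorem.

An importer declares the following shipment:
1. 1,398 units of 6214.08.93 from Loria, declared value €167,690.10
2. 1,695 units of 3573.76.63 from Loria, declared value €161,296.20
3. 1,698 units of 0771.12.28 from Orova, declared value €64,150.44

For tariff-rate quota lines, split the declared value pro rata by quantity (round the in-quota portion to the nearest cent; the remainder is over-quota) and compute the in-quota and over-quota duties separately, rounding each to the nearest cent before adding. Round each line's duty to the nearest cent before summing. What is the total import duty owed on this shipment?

Line 1 (6214.08.93, Loria, 1,398 units, €167,690.10):
Base rate for 6214.08.93 is 18.5%.
Origin Loria qualifies under the Velara–Loria agreement and 6214.08.93 is covered: preferential rate Free applies instead.
Duty = €167,690.10 × 0% = €0.00.
Line 2 (3573.76.63, Loria, 1,695 units, €161,296.20):
Code 3573.76.63 is under a tariff-rate quota (threshold 1,267 units). In-quota: 1,267 units at 5.5%; over-quota: 428 units at 13.5%.
Pro-rata value split: in-quota = €161,296.20 × 1,267/1,695 = €120,567.72; over-quota = €161,296.20 − €120,567.72 = €40,728.48.
In-quota duty = €120,567.72 × 5.5% = €6,631.22. Over-quota duty = €40,728.48 × 13.5% = €5,498.34.
Line duty = €6,631.22 + €5,498.34 = €12,129.56.
Line 3 (0771.12.28, Orova, 1,698 units, €64,150.44):
Base rate for 0771.12.28 is 8.5%.
0771.12.28 has an FTA preferential rate, but origin Orova is not Loria; base rate stands.
Duty = €64,150.44 × 8.5% = €5,452.79.
Total = €0.00 + €12,129.56 + €5,452.79 = €17,582.35.

€17,582.35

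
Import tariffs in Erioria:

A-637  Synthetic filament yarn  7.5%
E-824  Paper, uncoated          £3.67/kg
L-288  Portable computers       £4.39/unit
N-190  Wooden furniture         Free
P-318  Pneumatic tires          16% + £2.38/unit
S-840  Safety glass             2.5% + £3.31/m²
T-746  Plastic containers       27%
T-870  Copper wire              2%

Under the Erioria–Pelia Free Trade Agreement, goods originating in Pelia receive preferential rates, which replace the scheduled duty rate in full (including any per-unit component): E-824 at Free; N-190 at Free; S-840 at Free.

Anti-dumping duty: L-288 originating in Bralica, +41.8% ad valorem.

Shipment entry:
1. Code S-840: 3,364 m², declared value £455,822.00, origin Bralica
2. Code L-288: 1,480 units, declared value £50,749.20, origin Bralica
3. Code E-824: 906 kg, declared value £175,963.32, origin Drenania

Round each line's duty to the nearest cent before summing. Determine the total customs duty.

Line 1 (S-840, Bralica, 3,364 m², £455,822.00):
Base rate for S-840 is 2.5% + £3.31/m².
S-840 has an FTA preferential rate, but origin Bralica is not Pelia; base rate stands.
Duty = £455,822.00 × 2.5% + 3,364 × £3.31 = £22,530.39.
Line 2 (L-288, Bralica, 1,480 units, £50,749.20):
Base rate for L-288 is £4.39/unit.
Additional duty on L-288 from Bralica: +41.8% ad valorem. Applied ad valorem rate = 41.8%.
Duty = £50,749.20 × 41.8% + 1,480 × £4.39 = £27,710.37.
Line 3 (E-824, Drenania, 906 kg, £175,963.32):
Base rate for E-824 is £3.67/kg.
E-824 has an FTA preferential rate, but origin Drenania is not Pelia; base rate stands.
Duty = 906 × £3.67 = £3,325.02.
Total = £22,530.39 + £27,710.37 + £3,325.02 = £53,565.78.

£53,565.78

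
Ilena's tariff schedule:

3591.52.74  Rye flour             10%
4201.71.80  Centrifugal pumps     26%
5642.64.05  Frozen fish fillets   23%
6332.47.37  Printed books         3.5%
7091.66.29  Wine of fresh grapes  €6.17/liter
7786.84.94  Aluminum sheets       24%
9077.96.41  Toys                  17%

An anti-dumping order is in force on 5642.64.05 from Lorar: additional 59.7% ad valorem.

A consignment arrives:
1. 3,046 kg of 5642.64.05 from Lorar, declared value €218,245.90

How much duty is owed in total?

Line 1 (5642.64.05, Lorar, 3,046 kg, €218,245.90):
Base rate for 5642.64.05 is 23%.
Additional duty on 5642.64.05 from Lorar: +59.7%. Applied ad valorem rate: 23% + 59.7% = 82.7%.
Duty = €218,245.90 × 82.7% = €180,489.36.

€180,489.36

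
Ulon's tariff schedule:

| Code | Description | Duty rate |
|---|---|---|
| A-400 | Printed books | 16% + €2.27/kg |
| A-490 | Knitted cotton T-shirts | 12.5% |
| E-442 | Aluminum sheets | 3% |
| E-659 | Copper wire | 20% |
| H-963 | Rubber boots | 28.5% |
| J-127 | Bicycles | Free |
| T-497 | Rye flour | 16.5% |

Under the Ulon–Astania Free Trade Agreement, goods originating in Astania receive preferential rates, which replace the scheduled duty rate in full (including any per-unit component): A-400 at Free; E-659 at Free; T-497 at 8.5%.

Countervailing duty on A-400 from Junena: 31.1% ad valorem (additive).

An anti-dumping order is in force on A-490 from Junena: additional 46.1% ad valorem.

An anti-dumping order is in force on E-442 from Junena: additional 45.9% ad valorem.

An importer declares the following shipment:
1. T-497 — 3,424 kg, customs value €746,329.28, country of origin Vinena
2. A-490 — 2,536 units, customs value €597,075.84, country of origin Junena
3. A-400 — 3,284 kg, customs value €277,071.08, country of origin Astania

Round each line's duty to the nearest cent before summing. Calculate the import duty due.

Line 1 (T-497, Vinena, 3,424 kg, €746,329.28):
Base rate for T-497 is 16.5%.
T-497 has an FTA preferential rate, but origin Vinena is not Astania; base rate stands.
Duty = €746,329.28 × 16.5% = €123,144.33.
Line 2 (A-490, Junena, 2,536 units, €597,075.84):
Base rate for A-490 is 12.5%.
Additional duty on A-490 from Junena: +46.1%. Applied ad valorem rate: 12.5% + 46.1% = 58.6%.
Duty = €597,075.84 × 58.6% = €349,886.44.
Line 3 (A-400, Astania, 3,284 kg, €277,071.08):
Base rate for A-400 is 16% + €2.27/kg.
Origin Astania qualifies under the Ulon–Astania agreement and A-400 is covered: preferential rate Free applies instead.
The additional-duty order on A-400 targets Junena, not Astania; it does not apply.
Duty = €277,071.08 × 0% = €0.00.
Total = €123,144.33 + €349,886.44 + €0.00 = €473,030.77.

€473,030.77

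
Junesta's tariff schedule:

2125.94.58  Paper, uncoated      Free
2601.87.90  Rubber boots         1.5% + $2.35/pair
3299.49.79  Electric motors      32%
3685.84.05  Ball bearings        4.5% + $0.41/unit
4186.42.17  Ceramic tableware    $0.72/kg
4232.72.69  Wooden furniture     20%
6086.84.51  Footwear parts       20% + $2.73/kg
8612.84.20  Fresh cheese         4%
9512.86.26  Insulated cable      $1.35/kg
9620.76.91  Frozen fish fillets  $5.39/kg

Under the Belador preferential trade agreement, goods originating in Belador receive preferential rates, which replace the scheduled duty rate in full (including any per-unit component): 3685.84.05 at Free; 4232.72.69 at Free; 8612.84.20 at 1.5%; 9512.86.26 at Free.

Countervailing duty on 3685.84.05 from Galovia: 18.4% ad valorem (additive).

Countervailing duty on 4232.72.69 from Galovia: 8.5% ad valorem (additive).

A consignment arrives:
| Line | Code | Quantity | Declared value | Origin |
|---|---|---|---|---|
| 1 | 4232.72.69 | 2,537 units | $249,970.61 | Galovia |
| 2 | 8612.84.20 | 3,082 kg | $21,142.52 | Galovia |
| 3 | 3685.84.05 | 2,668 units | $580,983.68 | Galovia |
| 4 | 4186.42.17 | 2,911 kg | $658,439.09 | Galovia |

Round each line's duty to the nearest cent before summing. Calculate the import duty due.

Line 1 (4232.72.69, Galovia, 2,537 units, $249,970.61):
Base rate for 4232.72.69 is 20%.
4232.72.69 has an FTA preferential rate, but origin Galovia is not Belador; base rate stands.
Additional duty on 4232.72.69 from Galovia: +8.5%. Applied ad valorem rate: 20% + 8.5% = 28.5%.
Duty = $249,970.61 × 28.5% = $71,241.62.
Line 2 (8612.84.20, Galovia, 3,082 kg, $21,142.52):
Base rate for 8612.84.20 is 4%.
8612.84.20 has an FTA preferential rate, but origin Galovia is not Belador; base rate stands.
Duty = $21,142.52 × 4% = $845.70.
Line 3 (3685.84.05, Galovia, 2,668 units, $580,983.68):
Base rate for 3685.84.05 is 4.5% + $0.41/unit.
3685.84.05 has an FTA preferential rate, but origin Galovia is not Belador; base rate stands.
Additional duty on 3685.84.05 from Galovia: +18.4%. Applied ad valorem rate: 4.5% + 18.4% = 22.9%.
Duty = $580,983.68 × 22.9% + 2,668 × $0.41 = $134,139.14.
Line 4 (4186.42.17, Galovia, 2,911 kg, $658,439.09):
Base rate for 4186.42.17 is $0.72/kg.
Duty = 2,911 × $0.72 = $2,095.92.
Total = $71,241.62 + $845.70 + $134,139.14 + $2,095.92 = $208,322.38.

$208,322.38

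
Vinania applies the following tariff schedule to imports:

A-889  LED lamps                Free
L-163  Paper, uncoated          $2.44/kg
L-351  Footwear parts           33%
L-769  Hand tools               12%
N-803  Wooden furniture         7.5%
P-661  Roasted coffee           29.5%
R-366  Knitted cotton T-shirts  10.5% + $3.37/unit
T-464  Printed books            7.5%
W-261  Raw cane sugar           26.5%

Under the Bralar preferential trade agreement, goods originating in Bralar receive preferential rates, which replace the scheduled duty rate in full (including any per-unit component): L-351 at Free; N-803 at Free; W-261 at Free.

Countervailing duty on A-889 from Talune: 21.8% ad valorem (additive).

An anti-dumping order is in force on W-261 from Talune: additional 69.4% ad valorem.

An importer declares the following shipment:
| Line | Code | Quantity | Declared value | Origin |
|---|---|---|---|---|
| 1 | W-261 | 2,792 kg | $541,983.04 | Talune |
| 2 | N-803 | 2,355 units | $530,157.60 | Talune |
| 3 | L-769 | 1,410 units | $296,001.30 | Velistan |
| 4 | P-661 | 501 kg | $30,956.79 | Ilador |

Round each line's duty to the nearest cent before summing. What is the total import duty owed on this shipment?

$604,175.97

Line 1 (W-261, Talune, 2,792 kg, $541,983.04):
Base rate for W-261 is 26.5%.
W-261 has an FTA preferential rate, but origin Talune is not Bralar; base rate stands.
Additional duty on W-261 from Talune: +69.4%. Applied ad valorem rate: 26.5% + 69.4% = 95.9%.
Duty = $541,983.04 × 95.9% = $519,761.74.
Line 2 (N-803, Talune, 2,355 units, $530,157.60):
Base rate for N-803 is 7.5%.
N-803 has an FTA preferential rate, but origin Talune is not Bralar; base rate stands.
Duty = $530,157.60 × 7.5% = $39,761.82.
Line 3 (L-769, Velistan, 1,410 units, $296,001.30):
Base rate for L-769 is 12%.
Duty = $296,001.30 × 12% = $35,520.16.
Line 4 (P-661, Ilador, 501 kg, $30,956.79):
Base rate for P-661 is 29.5%.
Duty = $30,956.79 × 29.5% = $9,132.25.
Total = $519,761.74 + $39,761.82 + $35,520.16 + $9,132.25 = $604,175.97.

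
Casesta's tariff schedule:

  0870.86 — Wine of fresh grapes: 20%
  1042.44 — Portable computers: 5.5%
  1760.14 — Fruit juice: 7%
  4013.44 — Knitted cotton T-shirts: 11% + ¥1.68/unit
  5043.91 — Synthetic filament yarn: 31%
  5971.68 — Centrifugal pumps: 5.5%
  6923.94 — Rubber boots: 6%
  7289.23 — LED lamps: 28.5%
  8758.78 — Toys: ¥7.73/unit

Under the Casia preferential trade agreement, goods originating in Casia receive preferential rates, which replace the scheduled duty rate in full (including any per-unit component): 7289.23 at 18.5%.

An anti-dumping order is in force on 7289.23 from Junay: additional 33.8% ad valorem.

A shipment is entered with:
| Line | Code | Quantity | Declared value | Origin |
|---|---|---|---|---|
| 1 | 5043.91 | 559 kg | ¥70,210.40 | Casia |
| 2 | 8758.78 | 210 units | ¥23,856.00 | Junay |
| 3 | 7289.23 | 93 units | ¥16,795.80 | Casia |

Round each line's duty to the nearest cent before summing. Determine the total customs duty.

¥26,495.74

Line 1 (5043.91, Casia, 559 kg, ¥70,210.40):
Base rate for 5043.91 is 31%.
Origin Casia is the FTA partner but 5043.91 is not on the preference list; base rate stands.
Duty = ¥70,210.40 × 31% = ¥21,765.22.
Line 2 (8758.78, Junay, 210 units, ¥23,856.00):
Base rate for 8758.78 is ¥7.73/unit.
Duty = 210 × ¥7.73 = ¥1,623.30.
Line 3 (7289.23, Casia, 93 units, ¥16,795.80):
Base rate for 7289.23 is 28.5%.
Origin Casia qualifies under the Casesta–Casia agreement and 7289.23 is covered: preferential rate 18.5% applies instead.
The additional-duty order on 7289.23 targets Junay, not Casia; it does not apply.
Duty = ¥16,795.80 × 18.5% = ¥3,107.22.
Total = ¥21,765.22 + ¥1,623.30 + ¥3,107.22 = ¥26,495.74.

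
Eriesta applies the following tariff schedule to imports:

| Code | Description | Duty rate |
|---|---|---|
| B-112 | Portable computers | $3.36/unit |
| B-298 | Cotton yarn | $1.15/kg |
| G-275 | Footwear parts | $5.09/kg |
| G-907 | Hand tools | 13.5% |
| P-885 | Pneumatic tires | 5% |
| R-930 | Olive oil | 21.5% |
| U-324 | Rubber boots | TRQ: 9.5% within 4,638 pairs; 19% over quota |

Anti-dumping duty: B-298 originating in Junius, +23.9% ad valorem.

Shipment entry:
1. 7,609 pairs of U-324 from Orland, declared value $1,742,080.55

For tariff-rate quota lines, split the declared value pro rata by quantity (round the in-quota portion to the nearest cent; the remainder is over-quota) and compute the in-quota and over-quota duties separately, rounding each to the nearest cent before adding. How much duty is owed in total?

Line 1 (U-324, Orland, 7,609 pairs, $1,742,080.55):
Code U-324 is under a tariff-rate quota (threshold 4,638 pairs). In-quota: 4,638 pairs at 9.5%; over-quota: 2,971 pairs at 19%.
Pro-rata value split: in-quota = $1,742,080.55 × 4,638/7,609 = $1,061,870.10; over-quota = $1,742,080.55 − $1,061,870.10 = $680,210.45.
In-quota duty = $1,061,870.10 × 9.5% = $100,877.66. Over-quota duty = $680,210.45 × 19% = $129,239.99.
Line duty = $100,877.66 + $129,239.99 = $230,117.65.

$230,117.65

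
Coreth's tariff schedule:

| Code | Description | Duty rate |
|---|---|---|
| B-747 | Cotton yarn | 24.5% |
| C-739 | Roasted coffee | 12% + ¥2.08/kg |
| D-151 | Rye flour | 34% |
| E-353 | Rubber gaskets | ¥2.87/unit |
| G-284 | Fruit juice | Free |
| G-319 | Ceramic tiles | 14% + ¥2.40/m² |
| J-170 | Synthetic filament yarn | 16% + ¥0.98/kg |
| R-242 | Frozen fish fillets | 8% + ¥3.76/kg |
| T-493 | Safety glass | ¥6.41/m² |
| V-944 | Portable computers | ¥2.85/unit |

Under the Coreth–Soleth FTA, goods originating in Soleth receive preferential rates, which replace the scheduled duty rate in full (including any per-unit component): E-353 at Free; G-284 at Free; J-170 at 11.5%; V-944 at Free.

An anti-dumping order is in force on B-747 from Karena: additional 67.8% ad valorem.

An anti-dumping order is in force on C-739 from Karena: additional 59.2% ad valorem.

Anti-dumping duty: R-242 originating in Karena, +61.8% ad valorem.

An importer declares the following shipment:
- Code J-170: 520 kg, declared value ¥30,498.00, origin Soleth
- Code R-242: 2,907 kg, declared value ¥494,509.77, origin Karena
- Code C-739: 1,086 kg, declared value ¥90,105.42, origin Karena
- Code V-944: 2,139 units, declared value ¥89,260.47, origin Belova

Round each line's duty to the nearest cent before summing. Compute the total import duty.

Line 1 (J-170, Soleth, 520 kg, ¥30,498.00):
Base rate for J-170 is 16% + ¥0.98/kg.
Origin Soleth qualifies under the Coreth–Soleth agreement and J-170 is covered: preferential rate 11.5% applies instead.
Duty = ¥30,498.00 × 11.5% = ¥3,507.27.
Line 2 (R-242, Karena, 2,907 kg, ¥494,509.77):
Base rate for R-242 is 8% + ¥3.76/kg.
Additional duty on R-242 from Karena: +61.8%. Applied ad valorem rate: 8% + 61.8% = 69.8%.
Duty = ¥494,509.77 × 69.8% + 2,907 × ¥3.76 = ¥356,098.14.
Line 3 (C-739, Karena, 1,086 kg, ¥90,105.42):
Base rate for C-739 is 12% + ¥2.08/kg.
Additional duty on C-739 from Karena: +59.2%. Applied ad valorem rate: 12% + 59.2% = 71.2%.
Duty = ¥90,105.42 × 71.2% + 1,086 × ¥2.08 = ¥66,413.94.
Line 4 (V-944, Belova, 2,139 units, ¥89,260.47):
Base rate for V-944 is ¥2.85/unit.
V-944 has an FTA preferential rate, but origin Belova is not Soleth; base rate stands.
Duty = 2,139 × ¥2.85 = ¥6,096.15.
Total = ¥3,507.27 + ¥356,098.14 + ¥66,413.94 + ¥6,096.15 = ¥432,115.50.

¥432,115.50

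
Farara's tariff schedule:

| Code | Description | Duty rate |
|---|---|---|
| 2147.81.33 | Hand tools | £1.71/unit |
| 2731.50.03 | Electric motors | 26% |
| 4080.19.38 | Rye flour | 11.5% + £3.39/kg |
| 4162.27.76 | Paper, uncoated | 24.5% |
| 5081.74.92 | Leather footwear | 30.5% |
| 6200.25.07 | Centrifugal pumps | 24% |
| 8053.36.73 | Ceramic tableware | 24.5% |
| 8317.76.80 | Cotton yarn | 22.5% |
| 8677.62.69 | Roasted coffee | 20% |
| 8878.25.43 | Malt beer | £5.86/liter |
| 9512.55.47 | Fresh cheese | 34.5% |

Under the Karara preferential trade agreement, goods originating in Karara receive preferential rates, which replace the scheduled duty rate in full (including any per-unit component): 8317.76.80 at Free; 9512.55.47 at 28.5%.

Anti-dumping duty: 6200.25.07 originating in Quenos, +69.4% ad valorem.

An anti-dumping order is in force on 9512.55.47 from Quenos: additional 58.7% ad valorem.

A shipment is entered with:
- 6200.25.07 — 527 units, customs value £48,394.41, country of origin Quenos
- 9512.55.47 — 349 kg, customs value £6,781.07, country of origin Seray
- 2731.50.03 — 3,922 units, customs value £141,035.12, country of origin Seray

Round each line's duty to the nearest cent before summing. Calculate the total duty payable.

£84,208.98

Line 1 (6200.25.07, Quenos, 527 units, £48,394.41):
Base rate for 6200.25.07 is 24%.
Additional duty on 6200.25.07 from Quenos: +69.4%. Applied ad valorem rate: 24% + 69.4% = 93.4%.
Duty = £48,394.41 × 93.4% = £45,200.38.
Line 2 (9512.55.47, Seray, 349 kg, £6,781.07):
Base rate for 9512.55.47 is 34.5%.
9512.55.47 has an FTA preferential rate, but origin Seray is not Karara; base rate stands.
The additional-duty order on 9512.55.47 targets Quenos, not Seray; it does not apply.
Duty = £6,781.07 × 34.5% = £2,339.47.
Line 3 (2731.50.03, Seray, 3,922 units, £141,035.12):
Base rate for 2731.50.03 is 26%.
Duty = £141,035.12 × 26% = £36,669.13.
Total = £45,200.38 + £2,339.47 + £36,669.13 = £84,208.98.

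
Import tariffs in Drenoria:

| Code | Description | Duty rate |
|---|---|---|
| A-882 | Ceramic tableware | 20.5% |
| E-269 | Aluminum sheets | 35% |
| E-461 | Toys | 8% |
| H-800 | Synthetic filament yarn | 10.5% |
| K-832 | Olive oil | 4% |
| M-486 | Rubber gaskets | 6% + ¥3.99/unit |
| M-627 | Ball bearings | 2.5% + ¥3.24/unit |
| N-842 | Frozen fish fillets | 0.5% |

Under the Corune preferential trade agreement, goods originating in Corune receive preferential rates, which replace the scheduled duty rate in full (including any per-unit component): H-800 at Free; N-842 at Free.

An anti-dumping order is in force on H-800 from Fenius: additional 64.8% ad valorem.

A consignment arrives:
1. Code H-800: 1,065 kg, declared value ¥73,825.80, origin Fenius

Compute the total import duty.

¥55,590.83

Line 1 (H-800, Fenius, 1,065 kg, ¥73,825.80):
Base rate for H-800 is 10.5%.
H-800 has an FTA preferential rate, but origin Fenius is not Corune; base rate stands.
Additional duty on H-800 from Fenius: +64.8%. Applied ad valorem rate: 10.5% + 64.8% = 75.3%.
Duty = ¥73,825.80 × 75.3% = ¥55,590.83.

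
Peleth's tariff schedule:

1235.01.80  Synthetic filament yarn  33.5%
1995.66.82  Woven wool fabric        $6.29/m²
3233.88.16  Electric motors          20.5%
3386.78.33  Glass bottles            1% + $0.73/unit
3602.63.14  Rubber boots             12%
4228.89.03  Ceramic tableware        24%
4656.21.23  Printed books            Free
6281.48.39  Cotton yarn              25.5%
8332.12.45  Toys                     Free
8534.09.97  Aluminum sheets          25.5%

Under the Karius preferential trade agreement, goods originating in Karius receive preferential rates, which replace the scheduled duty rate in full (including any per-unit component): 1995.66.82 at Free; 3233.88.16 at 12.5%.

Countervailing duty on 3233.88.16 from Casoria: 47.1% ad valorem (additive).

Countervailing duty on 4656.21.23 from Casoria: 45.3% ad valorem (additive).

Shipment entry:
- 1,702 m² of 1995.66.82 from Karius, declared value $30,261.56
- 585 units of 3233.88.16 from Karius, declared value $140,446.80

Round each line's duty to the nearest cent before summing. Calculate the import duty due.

$17,555.85

Line 1 (1995.66.82, Karius, 1,702 m², $30,261.56):
Base rate for 1995.66.82 is $6.29/m².
Origin Karius qualifies under the Peleth–Karius agreement and 1995.66.82 is covered: preferential rate Free applies instead.
Duty = $30,261.56 × 0% = $0.00.
Line 2 (3233.88.16, Karius, 585 units, $140,446.80):
Base rate for 3233.88.16 is 20.5%.
Origin Karius qualifies under the Peleth–Karius agreement and 3233.88.16 is covered: preferential rate 12.5% applies instead.
The additional-duty order on 3233.88.16 targets Casoria, not Karius; it does not apply.
Duty = $140,446.80 × 12.5% = $17,555.85.
Total = $0.00 + $17,555.85 = $17,555.85.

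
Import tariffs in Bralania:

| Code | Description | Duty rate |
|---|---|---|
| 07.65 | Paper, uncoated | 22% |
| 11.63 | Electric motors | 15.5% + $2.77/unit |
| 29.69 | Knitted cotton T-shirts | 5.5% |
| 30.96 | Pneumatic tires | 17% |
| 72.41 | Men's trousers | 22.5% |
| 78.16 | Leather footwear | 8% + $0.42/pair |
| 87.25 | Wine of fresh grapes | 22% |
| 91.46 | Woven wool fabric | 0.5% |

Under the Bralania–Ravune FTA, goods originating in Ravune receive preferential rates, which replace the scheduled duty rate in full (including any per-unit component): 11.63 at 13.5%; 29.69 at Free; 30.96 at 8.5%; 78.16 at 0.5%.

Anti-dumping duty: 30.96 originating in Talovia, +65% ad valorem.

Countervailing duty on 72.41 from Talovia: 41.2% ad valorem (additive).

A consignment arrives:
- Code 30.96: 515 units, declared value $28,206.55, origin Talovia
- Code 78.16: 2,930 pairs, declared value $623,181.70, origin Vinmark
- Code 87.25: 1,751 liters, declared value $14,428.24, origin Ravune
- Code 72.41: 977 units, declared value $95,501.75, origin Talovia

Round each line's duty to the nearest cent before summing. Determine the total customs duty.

Line 1 (30.96, Talovia, 515 units, $28,206.55):
Base rate for 30.96 is 17%.
30.96 has an FTA preferential rate, but origin Talovia is not Ravune; base rate stands.
Additional duty on 30.96 from Talovia: +65%. Applied ad valorem rate: 17% + 65% = 82%.
Duty = $28,206.55 × 82% = $23,129.37.
Line 2 (78.16, Vinmark, 2,930 pairs, $623,181.70):
Base rate for 78.16 is 8% + $0.42/pair.
78.16 has an FTA preferential rate, but origin Vinmark is not Ravune; base rate stands.
Duty = $623,181.70 × 8% + 2,930 × $0.42 = $51,085.14.
Line 3 (87.25, Ravune, 1,751 liters, $14,428.24):
Base rate for 87.25 is 22%.
Origin Ravune is the FTA partner but 87.25 is not on the preference list; base rate stands.
Duty = $14,428.24 × 22% = $3,174.21.
Line 4 (72.41, Talovia, 977 units, $95,501.75):
Base rate for 72.41 is 22.5%.
Additional duty on 72.41 from Talovia: +41.2%. Applied ad valorem rate: 22.5% + 41.2% = 63.7%.
Duty = $95,501.75 × 63.7% = $60,834.61.
Total = $23,129.37 + $51,085.14 + $3,174.21 + $60,834.61 = $138,223.33.

$138,223.33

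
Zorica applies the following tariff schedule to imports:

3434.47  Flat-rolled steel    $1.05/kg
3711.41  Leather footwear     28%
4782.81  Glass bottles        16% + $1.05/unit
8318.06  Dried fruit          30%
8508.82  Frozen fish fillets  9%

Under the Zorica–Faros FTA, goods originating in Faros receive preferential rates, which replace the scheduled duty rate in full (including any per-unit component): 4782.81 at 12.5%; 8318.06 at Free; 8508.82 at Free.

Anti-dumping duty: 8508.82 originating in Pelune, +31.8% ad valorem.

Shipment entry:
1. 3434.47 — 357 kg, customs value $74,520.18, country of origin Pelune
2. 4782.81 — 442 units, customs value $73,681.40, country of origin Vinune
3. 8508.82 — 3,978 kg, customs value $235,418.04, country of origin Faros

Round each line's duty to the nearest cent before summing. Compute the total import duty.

$12,627.97

Line 1 (3434.47, Pelune, 357 kg, $74,520.18):
Base rate for 3434.47 is $1.05/kg.
Duty = 357 × $1.05 = $374.85.
Line 2 (4782.81, Vinune, 442 units, $73,681.40):
Base rate for 4782.81 is 16% + $1.05/unit.
4782.81 has an FTA preferential rate, but origin Vinune is not Faros; base rate stands.
Duty = $73,681.40 × 16% + 442 × $1.05 = $12,253.12.
Line 3 (8508.82, Faros, 3,978 kg, $235,418.04):
Base rate for 8508.82 is 9%.
Origin Faros qualifies under the Zorica–Faros agreement and 8508.82 is covered: preferential rate Free applies instead.
The additional-duty order on 8508.82 targets Pelune, not Faros; it does not apply.
Duty = $235,418.04 × 0% = $0.00.
Total = $374.85 + $12,253.12 + $0.00 = $12,627.97.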